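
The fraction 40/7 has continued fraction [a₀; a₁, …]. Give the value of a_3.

2

Repeatedly divide and take the remainder:
40 ÷ 7 → quotient 5, remainder 5
7 ÷ 5 → quotient 1, remainder 2
5 ÷ 2 → quotient 2, remainder 1
2 ÷ 1 → quotient 2, remainder 0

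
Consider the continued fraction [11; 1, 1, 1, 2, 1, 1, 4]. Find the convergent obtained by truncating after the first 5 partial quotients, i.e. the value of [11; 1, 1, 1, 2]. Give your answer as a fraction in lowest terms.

93/8

a_0 = 11: 11/1
a_1 = 1: 12/1
a_2 = 1: 23/2
a_3 = 1: 35/3
a_4 = 2: 93/8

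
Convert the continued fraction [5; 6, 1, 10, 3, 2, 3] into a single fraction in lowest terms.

9636/1873

Starting at the tail and folding back:
Start with 3.
2 + 1/(3/1) = 2 + 1/3 = 7/3
3 + 1/(7/3) = 3 + 3/7 = 24/7
10 + 1/(24/7) = 10 + 7/24 = 247/24
1 + 1/(247/24) = 1 + 24/247 = 271/247
6 + 1/(271/247) = 6 + 247/271 = 1873/271
5 + 1/(1873/271) = 5 + 271/1873 = 9636/1873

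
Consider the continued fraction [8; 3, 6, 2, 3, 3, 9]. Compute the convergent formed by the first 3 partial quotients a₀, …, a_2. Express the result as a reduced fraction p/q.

Start with 6.
3 + 1/(6/1) = 3 + 1/6 = 19/6
8 + 1/(19/6) = 8 + 6/19 = 158/19

158/19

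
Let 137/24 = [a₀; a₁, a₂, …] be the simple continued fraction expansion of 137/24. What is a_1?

1

Apply division with remainder until the remainder is 0:
137 = 5·24 + 17, so a_0 = 5
24 = 1·17 + 7, so a_1 = 1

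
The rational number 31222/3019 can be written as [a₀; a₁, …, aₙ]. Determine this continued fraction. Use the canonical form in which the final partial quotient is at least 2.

Apply division with remainder until the remainder is 0:
31222 = 10·3019 + 1032, so a_0 = 10
3019 = 2·1032 + 955, so a_1 = 2
1032 = 1·955 + 77, so a_2 = 1
955 = 12·77 + 31, so a_3 = 12
77 = 2·31 + 15, so a_4 = 2
31 = 2·15 + 1, so a_5 = 2
15 = 15·1 + 0, so a_6 = 15

[10; 2, 1, 12, 2, 2, 15]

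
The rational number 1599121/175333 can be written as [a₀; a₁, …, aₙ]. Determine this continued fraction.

[9; 8, 3, 3, 55, 3, 2, 5]

⌊1599121/175333⌋ = 9, remainder 21124
⌊175333/21124⌋ = 8, remainder 6341
⌊21124/6341⌋ = 3, remainder 2101
⌊6341/2101⌋ = 3, remainder 38
⌊2101/38⌋ = 55, remainder 11
⌊38/11⌋ = 3, remainder 5
⌊11/5⌋ = 2, remainder 1
⌊5/1⌋ = 5, remainder 0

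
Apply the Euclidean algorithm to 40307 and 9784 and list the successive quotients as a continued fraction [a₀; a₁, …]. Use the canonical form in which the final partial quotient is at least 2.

40307 = 4·9784 + 1171, so a_0 = 4
9784 = 8·1171 + 416, so a_1 = 8
1171 = 2·416 + 339, so a_2 = 2
416 = 1·339 + 77, so a_3 = 1
339 = 4·77 + 31, so a_4 = 4
77 = 2·31 + 15, so a_5 = 2
31 = 2·15 + 1, so a_6 = 2
15 = 15·1 + 0, so a_7 = 15

[4; 8, 2, 1, 4, 2, 2, 15]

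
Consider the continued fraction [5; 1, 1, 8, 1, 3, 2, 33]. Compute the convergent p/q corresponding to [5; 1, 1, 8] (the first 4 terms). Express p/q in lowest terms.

94/17

Collapse the nested fraction from the inside out:
Start with 8.
1 + 1/(8/1) = 1 + 1/8 = 9/8
1 + 1/(9/8) = 1 + 8/9 = 17/9
5 + 1/(17/9) = 5 + 9/17 = 94/17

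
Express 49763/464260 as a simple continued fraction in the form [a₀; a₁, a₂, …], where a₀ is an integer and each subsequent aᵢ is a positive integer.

Apply division with remainder until the remainder is 0:
49763 ÷ 464260 → quotient 0, remainder 49763
464260 ÷ 49763 → quotient 9, remainder 16393
49763 ÷ 16393 → quotient 3, remainder 584
16393 ÷ 584 → quotient 28, remainder 41
584 ÷ 41 → quotient 14, remainder 10
41 ÷ 10 → quotient 4, remainder 1
10 ÷ 1 → quotient 10, remainder 0

[0; 9, 3, 28, 14, 4, 10]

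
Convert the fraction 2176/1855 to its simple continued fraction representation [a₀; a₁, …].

[1; 5, 1, 3, 1, 1, 11, 3]

2176 ÷ 1855 → quotient 1, remainder 321
1855 ÷ 321 → quotient 5, remainder 250
321 ÷ 250 → quotient 1, remainder 71
250 ÷ 71 → quotient 3, remainder 37
71 ÷ 37 → quotient 1, remainder 34
37 ÷ 34 → quotient 1, remainder 3
34 ÷ 3 → quotient 11, remainder 1
3 ÷ 1 → quotient 3, remainder 0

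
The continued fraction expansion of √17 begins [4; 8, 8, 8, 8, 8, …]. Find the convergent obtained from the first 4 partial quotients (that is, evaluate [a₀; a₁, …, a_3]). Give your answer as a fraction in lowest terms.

Use the convergent recurrence hₖ = aₖ·hₖ₋₁ + hₖ₋₂ (and likewise for the denominators kₖ):
a_0 = 4: 4/1
a_1 = 8: 33/8
a_2 = 8: 268/65
a_3 = 8: 2177/528

2177/528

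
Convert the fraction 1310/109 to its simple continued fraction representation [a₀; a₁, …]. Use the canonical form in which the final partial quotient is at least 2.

1310 = 12·109 + 2, so a_0 = 12
109 = 54·2 + 1, so a_1 = 54
2 = 2·1 + 0, so a_2 = 2

[12; 54, 2]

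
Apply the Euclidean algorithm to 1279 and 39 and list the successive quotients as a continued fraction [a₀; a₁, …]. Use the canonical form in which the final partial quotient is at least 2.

[32; 1, 3, 1, 7]

Repeatedly divide and take the remainder:
1279 ÷ 39 → quotient 32, remainder 31
39 ÷ 31 → quotient 1, remainder 8
31 ÷ 8 → quotient 3, remainder 7
8 ÷ 7 → quotient 1, remainder 1
7 ÷ 1 → quotient 7, remainder 0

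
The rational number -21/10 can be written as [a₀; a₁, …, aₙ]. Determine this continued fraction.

-21 = -3·10 + 9, so a_0 = -3
10 = 1·9 + 1, so a_1 = 1
9 = 9·1 + 0, so a_2 = 9

[-3; 1, 9]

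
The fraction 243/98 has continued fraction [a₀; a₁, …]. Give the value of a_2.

11

⌊243/98⌋ = 2, remainder 47
⌊98/47⌋ = 2, remainder 4
⌊47/4⌋ = 11, remainder 3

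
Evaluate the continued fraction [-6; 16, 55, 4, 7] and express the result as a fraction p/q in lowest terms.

-152364/25661

Start with 7.
4 + 1/(7/1) = 4 + 1/7 = 29/7
55 + 1/(29/7) = 55 + 7/29 = 1602/29
16 + 1/(1602/29) = 16 + 29/1602 = 25661/1602
-6 + 1/(25661/1602) = -6 + 1602/25661 = -152364/25661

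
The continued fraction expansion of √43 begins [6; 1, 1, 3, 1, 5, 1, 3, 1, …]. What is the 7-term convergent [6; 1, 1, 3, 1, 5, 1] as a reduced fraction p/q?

Build up convergents one term at a time:
a_0 = 6: 6/1
a_1 = 1: 7/1
a_2 = 1: 13/2
a_3 = 3: 46/7
a_4 = 1: 59/9
a_5 = 5: 341/52
a_6 = 1: 400/61

400/61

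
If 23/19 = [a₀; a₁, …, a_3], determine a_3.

⌊23/19⌋ = 1, remainder 4
⌊19/4⌋ = 4, remainder 3
⌊4/3⌋ = 1, remainder 1
⌊3/1⌋ = 3, remainder 0

3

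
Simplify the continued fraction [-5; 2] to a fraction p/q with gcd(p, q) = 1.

-9/2

Start with 2.
-5 + 1/(2/1) = -5 + 1/2 = -9/2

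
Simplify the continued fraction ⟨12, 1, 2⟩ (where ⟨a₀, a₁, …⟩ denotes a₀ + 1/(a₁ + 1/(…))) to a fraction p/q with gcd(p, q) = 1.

38/3

Build up convergents one term at a time:
a_0 = 12: 12/1
a_1 = 1: 13/1
a_2 = 2: 38/3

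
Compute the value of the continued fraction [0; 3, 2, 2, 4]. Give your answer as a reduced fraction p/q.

Compute successive convergents:
a_0 = 0: 0/1
a_1 = 3: 1/3
a_2 = 2: 2/7
a_3 = 2: 5/17
a_4 = 4: 22/75

22/75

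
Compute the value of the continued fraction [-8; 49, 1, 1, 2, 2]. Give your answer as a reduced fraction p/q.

a_0 = -8: -8/1
a_1 = 49: -391/49
a_2 = 1: -399/50
a_3 = 1: -790/99
a_4 = 2: -1979/248
a_5 = 2: -4748/595

-4748/595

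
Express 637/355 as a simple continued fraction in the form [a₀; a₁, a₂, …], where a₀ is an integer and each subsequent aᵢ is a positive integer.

[1; 1, 3, 1, 6, 3, 3]

637 ÷ 355 → quotient 1, remainder 282
355 ÷ 282 → quotient 1, remainder 73
282 ÷ 73 → quotient 3, remainder 63
73 ÷ 63 → quotient 1, remainder 10
63 ÷ 10 → quotient 6, remainder 3
10 ÷ 3 → quotient 3, remainder 1
3 ÷ 1 → quotient 3, remainder 0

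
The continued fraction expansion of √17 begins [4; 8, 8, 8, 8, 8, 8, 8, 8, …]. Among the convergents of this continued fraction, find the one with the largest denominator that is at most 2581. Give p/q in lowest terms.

a_0 = 4: 4/1  (≤ bound)
a_1 = 8: 33/8  (≤ bound)
a_2 = 8: 268/65  (≤ bound)
a_3 = 8: 2177/528  (≤ bound)
a_4 = 8: 17684/4289  (> 2581, stop)

2177/528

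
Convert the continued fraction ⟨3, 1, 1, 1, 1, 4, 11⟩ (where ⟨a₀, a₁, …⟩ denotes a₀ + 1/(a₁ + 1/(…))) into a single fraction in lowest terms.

Collapse the nested fraction from the inside out:
Start with 11.
4 + 1/(11/1) = 4 + 1/11 = 45/11
1 + 1/(45/11) = 1 + 11/45 = 56/45
1 + 1/(56/45) = 1 + 45/56 = 101/56
1 + 1/(101/56) = 1 + 56/101 = 157/101
1 + 1/(157/101) = 1 + 101/157 = 258/157
3 + 1/(258/157) = 3 + 157/258 = 931/258

931/258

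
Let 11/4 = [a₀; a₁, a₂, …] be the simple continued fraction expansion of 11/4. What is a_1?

11 ÷ 4 → quotient 2, remainder 3
4 ÷ 3 → quotient 1, remainder 1

1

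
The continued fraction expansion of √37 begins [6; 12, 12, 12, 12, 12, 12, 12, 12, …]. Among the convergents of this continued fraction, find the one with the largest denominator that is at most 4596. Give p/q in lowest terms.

a_0 = 6: 6/1  (≤ bound)
a_1 = 12: 73/12  (≤ bound)
a_2 = 12: 882/145  (≤ bound)
a_3 = 12: 10657/1752  (≤ bound)
a_4 = 12: 128766/21169  (> 4596, stop)

10657/1752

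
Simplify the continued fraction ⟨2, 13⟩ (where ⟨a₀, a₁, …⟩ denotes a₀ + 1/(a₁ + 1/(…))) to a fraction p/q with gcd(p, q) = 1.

Use the convergent recurrence hₖ = aₖ·hₖ₋₁ + hₖ₋₂ (and likewise for the denominators kₖ):
a_0 = 2: 2/1
a_1 = 13: 27/13

27/13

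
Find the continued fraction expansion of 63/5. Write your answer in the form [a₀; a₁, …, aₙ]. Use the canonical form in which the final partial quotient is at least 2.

⌊63/5⌋ = 12, remainder 3
⌊5/3⌋ = 1, remainder 2
⌊3/2⌋ = 1, remainder 1
⌊2/1⌋ = 2, remainder 0

[12; 1, 1, 2]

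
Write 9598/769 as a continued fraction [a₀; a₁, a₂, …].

Repeatedly divide and take the remainder:
9598 ÷ 769 → quotient 12, remainder 370
769 ÷ 370 → quotient 2, remainder 29
370 ÷ 29 → quotient 12, remainder 22
29 ÷ 22 → quotient 1, remainder 7
22 ÷ 7 → quotient 3, remainder 1
7 ÷ 1 → quotient 7, remainder 0

[12; 2, 12, 1, 3, 7]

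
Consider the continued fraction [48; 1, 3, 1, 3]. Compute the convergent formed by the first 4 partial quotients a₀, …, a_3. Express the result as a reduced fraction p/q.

Build up convergents one term at a time:
a_0 = 48: 48/1
a_1 = 1: 49/1
a_2 = 3: 195/4
a_3 = 1: 244/5

244/5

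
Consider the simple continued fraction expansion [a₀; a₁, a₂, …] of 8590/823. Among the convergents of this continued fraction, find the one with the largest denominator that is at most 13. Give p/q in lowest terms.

73/7

List convergents until the denominator exceeds the bound:
a_0 = 10: 10/1  (≤ bound)
a_1 = 2: 21/2  (≤ bound)
a_2 = 3: 73/7  (≤ bound)
a_3 = 2: 167/16  (> 13, stop)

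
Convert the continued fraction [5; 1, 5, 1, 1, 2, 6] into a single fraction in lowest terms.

1234/211

Compute successive convergents:
a_0 = 5: 5/1
a_1 = 1: 6/1
a_2 = 5: 35/6
a_3 = 1: 41/7
a_4 = 1: 76/13
a_5 = 2: 193/33
a_6 = 6: 1234/211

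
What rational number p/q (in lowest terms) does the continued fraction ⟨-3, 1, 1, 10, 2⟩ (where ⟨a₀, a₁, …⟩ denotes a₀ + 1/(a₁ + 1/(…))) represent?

Start with 2.
10 + 1/(2/1) = 10 + 1/2 = 21/2
1 + 1/(21/2) = 1 + 2/21 = 23/21
1 + 1/(23/21) = 1 + 21/23 = 44/23
-3 + 1/(44/23) = -3 + 23/44 = -109/44

-109/44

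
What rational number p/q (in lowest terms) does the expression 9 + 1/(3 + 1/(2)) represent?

65/7

Starting at the tail and folding back:
Start with 2.
3 + 1/(2/1) = 3 + 1/2 = 7/2
9 + 1/(7/2) = 9 + 2/7 = 65/7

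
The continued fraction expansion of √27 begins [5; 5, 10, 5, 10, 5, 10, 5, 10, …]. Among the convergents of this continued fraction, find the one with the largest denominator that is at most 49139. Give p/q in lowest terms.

a_0 = 5: 5/1  (≤ bound)
a_1 = 5: 26/5  (≤ bound)
a_2 = 10: 265/51  (≤ bound)
a_3 = 5: 1351/260  (≤ bound)
a_4 = 10: 13775/2651  (≤ bound)
a_5 = 5: 70226/13515  (≤ bound)
a_6 = 10: 716035/137801  (> 49139, stop)

70226/13515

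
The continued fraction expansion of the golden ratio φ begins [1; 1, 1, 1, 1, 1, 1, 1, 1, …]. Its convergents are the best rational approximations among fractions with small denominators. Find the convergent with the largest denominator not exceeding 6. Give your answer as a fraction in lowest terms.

a_0 = 1: 1/1  (≤ bound)
a_1 = 1: 2/1  (≤ bound)
a_2 = 1: 3/2  (≤ bound)
a_3 = 1: 5/3  (≤ bound)
a_4 = 1: 8/5  (≤ bound)
a_5 = 1: 13/8  (> 6, stop)

8/5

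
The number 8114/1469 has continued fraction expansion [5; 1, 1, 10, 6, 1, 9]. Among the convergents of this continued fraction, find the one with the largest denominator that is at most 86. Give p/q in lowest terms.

116/21

a_0 = 5: 5/1  (≤ bound)
a_1 = 1: 6/1  (≤ bound)
a_2 = 1: 11/2  (≤ bound)
a_3 = 10: 116/21  (≤ bound)
a_4 = 6: 707/128  (> 86, stop)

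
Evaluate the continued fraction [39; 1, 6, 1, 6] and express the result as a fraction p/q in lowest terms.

Starting at the tail and folding back:
Start with 6.
1 + 1/(6/1) = 1 + 1/6 = 7/6
6 + 1/(7/6) = 6 + 6/7 = 48/7
1 + 1/(48/7) = 1 + 7/48 = 55/48
39 + 1/(55/48) = 39 + 48/55 = 2193/55

2193/55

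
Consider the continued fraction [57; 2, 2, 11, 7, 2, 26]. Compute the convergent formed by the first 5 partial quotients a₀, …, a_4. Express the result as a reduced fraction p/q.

23191/404

Start with 7.
11 + 1/(7/1) = 11 + 1/7 = 78/7
2 + 1/(78/7) = 2 + 7/78 = 163/78
2 + 1/(163/78) = 2 + 78/163 = 404/163
57 + 1/(404/163) = 57 + 163/404 = 23191/404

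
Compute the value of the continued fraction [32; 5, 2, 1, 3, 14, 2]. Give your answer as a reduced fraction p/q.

a_0 = 32: 32/1
a_1 = 5: 161/5
a_2 = 2: 354/11
a_3 = 1: 515/16
a_4 = 3: 1899/59
a_5 = 14: 27101/842
a_6 = 2: 56101/1743

56101/1743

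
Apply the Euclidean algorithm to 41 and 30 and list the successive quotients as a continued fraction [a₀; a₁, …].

41 ÷ 30 → quotient 1, remainder 11
30 ÷ 11 → quotient 2, remainder 8
11 ÷ 8 → quotient 1, remainder 3
8 ÷ 3 → quotient 2, remainder 2
3 ÷ 2 → quotient 1, remainder 1
2 ÷ 1 → quotient 2, remainder 0

[1; 2, 1, 2, 1, 2]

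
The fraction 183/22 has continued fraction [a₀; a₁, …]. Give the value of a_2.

Repeatedly divide and take the remainder:
⌊183/22⌋ = 8, remainder 7
⌊22/7⌋ = 3, remainder 1
⌊7/1⌋ = 7, remainder 0

7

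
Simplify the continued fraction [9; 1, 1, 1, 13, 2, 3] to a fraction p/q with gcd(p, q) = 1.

2859/296

a_0 = 9: 9/1
a_1 = 1: 10/1
a_2 = 1: 19/2
a_3 = 1: 29/3
a_4 = 13: 396/41
a_5 = 2: 821/85
a_6 = 3: 2859/296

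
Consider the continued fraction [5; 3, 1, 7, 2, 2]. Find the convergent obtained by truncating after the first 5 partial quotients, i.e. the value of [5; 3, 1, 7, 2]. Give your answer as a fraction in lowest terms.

347/66

a_0 = 5: 5/1
a_1 = 3: 16/3
a_2 = 1: 21/4
a_3 = 7: 163/31
a_4 = 2: 347/66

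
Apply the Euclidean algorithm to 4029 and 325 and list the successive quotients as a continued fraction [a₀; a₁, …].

[12; 2, 1, 1, 12, 2, 2]

Run the Euclidean algorithm, recording each quotient:
4029 = 12·325 + 129, so a_0 = 12
325 = 2·129 + 67, so a_1 = 2
129 = 1·67 + 62, so a_2 = 1
67 = 1·62 + 5, so a_3 = 1
62 = 12·5 + 2, so a_4 = 12
5 = 2·2 + 1, so a_5 = 2
2 = 2·1 + 0, so a_6 = 2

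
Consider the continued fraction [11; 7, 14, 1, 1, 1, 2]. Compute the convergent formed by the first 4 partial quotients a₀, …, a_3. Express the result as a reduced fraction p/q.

Collapse the nested fraction from the inside out:
Start with 1.
14 + 1/(1/1) = 14 + 1/1 = 15/1
7 + 1/(15/1) = 7 + 1/15 = 106/15
11 + 1/(106/15) = 11 + 15/106 = 1181/106

1181/106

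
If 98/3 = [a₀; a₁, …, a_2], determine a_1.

98 = 32·3 + 2, so a_0 = 32
3 = 1·2 + 1, so a_1 = 1

1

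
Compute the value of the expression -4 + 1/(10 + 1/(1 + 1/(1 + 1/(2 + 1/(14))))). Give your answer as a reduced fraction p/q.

Start with 14.
2 + 1/(14/1) = 2 + 1/14 = 29/14
1 + 1/(29/14) = 1 + 14/29 = 43/29
1 + 1/(43/29) = 1 + 29/43 = 72/43
10 + 1/(72/43) = 10 + 43/72 = 763/72
-4 + 1/(763/72) = -4 + 72/763 = -2980/763

-2980/763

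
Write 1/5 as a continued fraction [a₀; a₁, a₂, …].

1 = 0·5 + 1, so a_0 = 0
5 = 5·1 + 0, so a_1 = 5

[0; 5]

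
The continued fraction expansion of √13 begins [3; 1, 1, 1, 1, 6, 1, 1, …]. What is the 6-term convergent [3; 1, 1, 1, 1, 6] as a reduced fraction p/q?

119/33

Collapse the nested fraction from the inside out:
Start with 6.
1 + 1/(6/1) = 1 + 1/6 = 7/6
1 + 1/(7/6) = 1 + 6/7 = 13/7
1 + 1/(13/7) = 1 + 7/13 = 20/13
1 + 1/(20/13) = 1 + 13/20 = 33/20
3 + 1/(33/20) = 3 + 20/33 = 119/33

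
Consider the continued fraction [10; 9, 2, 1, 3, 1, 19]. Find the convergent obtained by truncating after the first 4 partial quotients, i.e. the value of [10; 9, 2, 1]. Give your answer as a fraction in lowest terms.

283/28

Build up convergents one term at a time:
a_0 = 10: 10/1
a_1 = 9: 91/9
a_2 = 2: 192/19
a_3 = 1: 283/28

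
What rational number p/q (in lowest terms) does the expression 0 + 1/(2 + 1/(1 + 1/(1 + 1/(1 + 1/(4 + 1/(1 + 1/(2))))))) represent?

48/127

a_0 = 0: 0/1
a_1 = 2: 1/2
a_2 = 1: 1/3
a_3 = 1: 2/5
a_4 = 1: 3/8
a_5 = 4: 14/37
a_6 = 1: 17/45
a_7 = 2: 48/127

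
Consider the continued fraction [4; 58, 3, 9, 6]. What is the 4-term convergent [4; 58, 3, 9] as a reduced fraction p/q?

Start with 9.
3 + 1/(9/1) = 3 + 1/9 = 28/9
58 + 1/(28/9) = 58 + 9/28 = 1633/28
4 + 1/(1633/28) = 4 + 28/1633 = 6560/1633

6560/1633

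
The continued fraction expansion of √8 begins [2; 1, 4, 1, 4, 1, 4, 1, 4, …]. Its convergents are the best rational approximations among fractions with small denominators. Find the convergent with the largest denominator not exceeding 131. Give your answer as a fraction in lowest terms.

99/35

List convergents until the denominator exceeds the bound:
a_0 = 2: 2/1  (≤ bound)
a_1 = 1: 3/1  (≤ bound)
a_2 = 4: 14/5  (≤ bound)
a_3 = 1: 17/6  (≤ bound)
a_4 = 4: 82/29  (≤ bound)
a_5 = 1: 99/35  (≤ bound)
a_6 = 4: 478/169  (> 131, stop)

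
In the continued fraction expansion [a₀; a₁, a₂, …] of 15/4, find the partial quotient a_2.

3

⌊15/4⌋ = 3, remainder 3
⌊4/3⌋ = 1, remainder 1
⌊3/1⌋ = 3, remainder 0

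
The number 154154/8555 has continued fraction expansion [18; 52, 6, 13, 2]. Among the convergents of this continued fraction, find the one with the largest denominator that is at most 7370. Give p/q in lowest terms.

74257/4121

a_0 = 18: 18/1  (≤ bound)
a_1 = 52: 937/52  (≤ bound)
a_2 = 6: 5640/313  (≤ bound)
a_3 = 13: 74257/4121  (≤ bound)
a_4 = 2: 154154/8555  (> 7370, stop)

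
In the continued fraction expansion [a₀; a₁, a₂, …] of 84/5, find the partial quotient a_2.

4

Repeatedly divide and take the remainder:
⌊84/5⌋ = 16, remainder 4
⌊5/4⌋ = 1, remainder 1
⌊4/1⌋ = 4, remainder 0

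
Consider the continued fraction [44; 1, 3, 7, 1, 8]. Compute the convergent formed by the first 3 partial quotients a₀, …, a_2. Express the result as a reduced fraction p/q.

179/4

Start with 3.
1 + 1/(3/1) = 1 + 1/3 = 4/3
44 + 1/(4/3) = 44 + 3/4 = 179/4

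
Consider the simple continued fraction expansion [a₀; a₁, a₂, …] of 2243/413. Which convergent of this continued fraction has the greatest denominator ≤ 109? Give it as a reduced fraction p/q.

315/58

List convergents until the denominator exceeds the bound:
a_0 = 5: 5/1  (≤ bound)
a_1 = 2: 11/2  (≤ bound)
a_2 = 3: 38/7  (≤ bound)
a_3 = 8: 315/58  (≤ bound)
a_4 = 7: 2243/413  (> 109, stop)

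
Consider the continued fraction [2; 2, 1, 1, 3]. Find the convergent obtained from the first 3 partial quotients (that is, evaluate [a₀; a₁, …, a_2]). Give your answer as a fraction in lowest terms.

Compute successive convergents:
a_0 = 2: 2/1
a_1 = 2: 5/2
a_2 = 1: 7/3

7/3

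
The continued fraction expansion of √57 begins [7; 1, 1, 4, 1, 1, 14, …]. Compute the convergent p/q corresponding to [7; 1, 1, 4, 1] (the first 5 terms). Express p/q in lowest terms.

83/11

Start with 1.
4 + 1/(1/1) = 4 + 1/1 = 5/1
1 + 1/(5/1) = 1 + 1/5 = 6/5
1 + 1/(6/5) = 1 + 5/6 = 11/6
7 + 1/(11/6) = 7 + 6/11 = 83/11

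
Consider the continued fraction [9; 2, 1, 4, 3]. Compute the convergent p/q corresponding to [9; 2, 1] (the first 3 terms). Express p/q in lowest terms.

28/3

a_0 = 9: 9/1
a_1 = 2: 19/2
a_2 = 1: 28/3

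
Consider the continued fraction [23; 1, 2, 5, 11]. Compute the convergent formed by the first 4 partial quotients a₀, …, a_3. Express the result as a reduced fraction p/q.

379/16

a_0 = 23: 23/1
a_1 = 1: 24/1
a_2 = 2: 71/3
a_3 = 5: 379/16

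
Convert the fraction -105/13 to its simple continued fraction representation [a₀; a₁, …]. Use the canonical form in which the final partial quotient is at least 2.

[-9; 1, 12]

Repeatedly divide and take the remainder:
-105 = -9·13 + 12, so a_0 = -9
13 = 1·12 + 1, so a_1 = 1
12 = 12·1 + 0, so a_2 = 12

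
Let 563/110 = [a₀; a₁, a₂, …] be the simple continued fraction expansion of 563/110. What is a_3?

563 = 5·110 + 13, so a_0 = 5
110 = 8·13 + 6, so a_1 = 8
13 = 2·6 + 1, so a_2 = 2
6 = 6·1 + 0, so a_3 = 6

6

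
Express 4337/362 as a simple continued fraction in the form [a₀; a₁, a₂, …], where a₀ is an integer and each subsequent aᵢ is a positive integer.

[11; 1, 50, 1, 2, 2]

4337 = 11·362 + 355, so a_0 = 11
362 = 1·355 + 7, so a_1 = 1
355 = 50·7 + 5, so a_2 = 50
7 = 1·5 + 2, so a_3 = 1
5 = 2·2 + 1, so a_4 = 2
2 = 2·1 + 0, so a_5 = 2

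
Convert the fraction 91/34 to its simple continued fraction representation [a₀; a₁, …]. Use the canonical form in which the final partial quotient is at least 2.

[2; 1, 2, 11]

Apply division with remainder until the remainder is 0:
91 = 2·34 + 23, so a_0 = 2
34 = 1·23 + 11, so a_1 = 1
23 = 2·11 + 1, so a_2 = 2
11 = 11·1 + 0, so a_3 = 11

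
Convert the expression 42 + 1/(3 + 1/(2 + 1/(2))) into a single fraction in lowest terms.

719/17

Starting at the tail and folding back:
Start with 2.
2 + 1/(2/1) = 2 + 1/2 = 5/2
3 + 1/(5/2) = 3 + 2/5 = 17/5
42 + 1/(17/5) = 42 + 5/17 = 719/17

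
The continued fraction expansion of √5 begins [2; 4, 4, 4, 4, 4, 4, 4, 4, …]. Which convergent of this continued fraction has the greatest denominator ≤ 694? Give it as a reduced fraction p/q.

682/305

a_0 = 2: 2/1  (≤ bound)
a_1 = 4: 9/4  (≤ bound)
a_2 = 4: 38/17  (≤ bound)
a_3 = 4: 161/72  (≤ bound)
a_4 = 4: 682/305  (≤ bound)
a_5 = 4: 2889/1292  (> 694, stop)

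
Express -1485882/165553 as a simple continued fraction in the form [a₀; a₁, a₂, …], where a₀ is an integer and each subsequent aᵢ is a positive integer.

[-9; 40, 2, 2, 1, 41, 14]

Run the Euclidean algorithm, recording each quotient:
-1485882 = -9·165553 + 4095, so a_0 = -9
165553 = 40·4095 + 1753, so a_1 = 40
4095 = 2·1753 + 589, so a_2 = 2
1753 = 2·589 + 575, so a_3 = 2
589 = 1·575 + 14, so a_4 = 1
575 = 41·14 + 1, so a_5 = 41
14 = 14·1 + 0, so a_6 = 14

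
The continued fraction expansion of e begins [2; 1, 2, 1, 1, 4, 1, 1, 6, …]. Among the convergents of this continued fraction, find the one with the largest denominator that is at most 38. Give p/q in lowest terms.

a_0 = 2: 2/1  (≤ bound)
a_1 = 1: 3/1  (≤ bound)
a_2 = 2: 8/3  (≤ bound)
a_3 = 1: 11/4  (≤ bound)
a_4 = 1: 19/7  (≤ bound)
a_5 = 4: 87/32  (≤ bound)
a_6 = 1: 106/39  (> 38, stop)

87/32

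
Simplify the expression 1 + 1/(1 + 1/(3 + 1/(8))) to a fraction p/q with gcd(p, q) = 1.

58/33

Start with 8.
3 + 1/(8/1) = 3 + 1/8 = 25/8
1 + 1/(25/8) = 1 + 8/25 = 33/25
1 + 1/(33/25) = 1 + 25/33 = 58/33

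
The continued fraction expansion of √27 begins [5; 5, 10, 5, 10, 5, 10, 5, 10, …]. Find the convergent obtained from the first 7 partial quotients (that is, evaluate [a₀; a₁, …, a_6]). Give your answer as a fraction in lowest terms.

716035/137801

a_0 = 5: 5/1
a_1 = 5: 26/5
a_2 = 10: 265/51
a_3 = 5: 1351/260
a_4 = 10: 13775/2651
a_5 = 5: 70226/13515
a_6 = 10: 716035/137801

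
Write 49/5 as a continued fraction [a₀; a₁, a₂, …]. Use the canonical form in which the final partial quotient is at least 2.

[9; 1, 4]

Run the Euclidean algorithm, recording each quotient:
49 = 9·5 + 4, so a_0 = 9
5 = 1·4 + 1, so a_1 = 1
4 = 4·1 + 0, so a_2 = 4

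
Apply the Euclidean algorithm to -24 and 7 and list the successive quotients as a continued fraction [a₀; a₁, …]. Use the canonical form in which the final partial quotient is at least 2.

[-4; 1, 1, 3]

Repeatedly divide and take the remainder:
-24 ÷ 7 → quotient -4, remainder 4
7 ÷ 4 → quotient 1, remainder 3
4 ÷ 3 → quotient 1, remainder 1
3 ÷ 1 → quotient 3, remainder 0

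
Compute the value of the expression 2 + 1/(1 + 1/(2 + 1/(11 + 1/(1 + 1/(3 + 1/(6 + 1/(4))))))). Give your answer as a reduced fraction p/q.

Use the convergent recurrence hₖ = aₖ·hₖ₋₁ + hₖ₋₂ (and likewise for the denominators kₖ):
a_0 = 2: 2/1
a_1 = 1: 3/1
a_2 = 2: 8/3
a_3 = 11: 91/34
a_4 = 1: 99/37
a_5 = 3: 388/145
a_6 = 6: 2427/907
a_7 = 4: 10096/3773

10096/3773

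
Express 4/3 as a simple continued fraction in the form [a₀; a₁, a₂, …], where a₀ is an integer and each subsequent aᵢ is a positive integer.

4 ÷ 3 → quotient 1, remainder 1
3 ÷ 1 → quotient 3, remainder 0

[1; 3]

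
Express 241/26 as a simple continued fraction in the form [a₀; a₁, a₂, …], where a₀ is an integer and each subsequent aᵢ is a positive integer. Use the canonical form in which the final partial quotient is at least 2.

[9; 3, 1, 2, 2]

Repeatedly divide and take the remainder:
241 = 9·26 + 7, so a_0 = 9
26 = 3·7 + 5, so a_1 = 3
7 = 1·5 + 2, so a_2 = 1
5 = 2·2 + 1, so a_3 = 2
2 = 2·1 + 0, so a_4 = 2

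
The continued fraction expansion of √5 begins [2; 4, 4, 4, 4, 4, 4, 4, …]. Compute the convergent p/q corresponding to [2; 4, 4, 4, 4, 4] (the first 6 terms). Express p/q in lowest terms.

a_0 = 2: 2/1
a_1 = 4: 9/4
a_2 = 4: 38/17
a_3 = 4: 161/72
a_4 = 4: 682/305
a_5 = 4: 2889/1292

2889/1292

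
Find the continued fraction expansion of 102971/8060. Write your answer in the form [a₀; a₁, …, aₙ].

[12; 1, 3, 2, 5, 8, 2, 9]

102971 = 12·8060 + 6251, so a_0 = 12
8060 = 1·6251 + 1809, so a_1 = 1
6251 = 3·1809 + 824, so a_2 = 3
1809 = 2·824 + 161, so a_3 = 2
824 = 5·161 + 19, so a_4 = 5
161 = 8·19 + 9, so a_5 = 8
19 = 2·9 + 1, so a_6 = 2
9 = 9·1 + 0, so a_7 = 9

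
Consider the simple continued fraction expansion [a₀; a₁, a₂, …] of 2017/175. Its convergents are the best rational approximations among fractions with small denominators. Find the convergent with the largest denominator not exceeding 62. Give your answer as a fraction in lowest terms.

List convergents until the denominator exceeds the bound:
a_0 = 11: 11/1  (≤ bound)
a_1 = 1: 12/1  (≤ bound)
a_2 = 1: 23/2  (≤ bound)
a_3 = 9: 219/19  (≤ bound)
a_4 = 4: 899/78  (> 62, stop)

219/19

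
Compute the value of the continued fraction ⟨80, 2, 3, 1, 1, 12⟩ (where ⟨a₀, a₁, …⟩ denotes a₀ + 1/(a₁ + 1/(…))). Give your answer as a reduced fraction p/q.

a_0 = 80: 80/1
a_1 = 2: 161/2
a_2 = 3: 563/7
a_3 = 1: 724/9
a_4 = 1: 1287/16
a_5 = 12: 16168/201

16168/201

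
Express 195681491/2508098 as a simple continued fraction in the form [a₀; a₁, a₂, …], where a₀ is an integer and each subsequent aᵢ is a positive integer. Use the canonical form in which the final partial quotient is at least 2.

Apply division with remainder until the remainder is 0:
195681491 ÷ 2508098 → quotient 78, remainder 49847
2508098 ÷ 49847 → quotient 50, remainder 15748
49847 ÷ 15748 → quotient 3, remainder 2603
15748 ÷ 2603 → quotient 6, remainder 130
2603 ÷ 130 → quotient 20, remainder 3
130 ÷ 3 → quotient 43, remainder 1
3 ÷ 1 → quotient 3, remainder 0

[78; 50, 3, 6, 20, 43, 3]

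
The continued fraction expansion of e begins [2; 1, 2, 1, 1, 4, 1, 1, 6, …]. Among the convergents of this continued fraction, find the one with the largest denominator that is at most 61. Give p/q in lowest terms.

106/39

a_0 = 2: 2/1  (≤ bound)
a_1 = 1: 3/1  (≤ bound)
a_2 = 2: 8/3  (≤ bound)
a_3 = 1: 11/4  (≤ bound)
a_4 = 1: 19/7  (≤ bound)
a_5 = 4: 87/32  (≤ bound)
a_6 = 1: 106/39  (≤ bound)
a_7 = 1: 193/71  (> 61, stop)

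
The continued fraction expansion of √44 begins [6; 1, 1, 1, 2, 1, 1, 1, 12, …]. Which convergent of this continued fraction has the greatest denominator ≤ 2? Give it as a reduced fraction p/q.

13/2

List convergents until the denominator exceeds the bound:
a_0 = 6: 6/1  (≤ bound)
a_1 = 1: 7/1  (≤ bound)
a_2 = 1: 13/2  (≤ bound)
a_3 = 1: 20/3  (> 2, stop)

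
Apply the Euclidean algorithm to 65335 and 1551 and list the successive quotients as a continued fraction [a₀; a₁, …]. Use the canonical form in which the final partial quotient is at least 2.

[42; 8, 27, 1, 1, 3]

Run the Euclidean algorithm, recording each quotient:
65335 = 42·1551 + 193, so a_0 = 42
1551 = 8·193 + 7, so a_1 = 8
193 = 27·7 + 4, so a_2 = 27
7 = 1·4 + 3, so a_3 = 1
4 = 1·3 + 1, so a_4 = 1
3 = 3·1 + 0, so a_5 = 3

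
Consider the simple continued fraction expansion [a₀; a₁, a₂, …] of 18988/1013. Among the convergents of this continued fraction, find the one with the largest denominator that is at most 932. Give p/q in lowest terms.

a_0 = 18: 18/1  (≤ bound)
a_1 = 1: 19/1  (≤ bound)
a_2 = 2: 56/3  (≤ bound)
a_3 = 1: 75/4  (≤ bound)
a_4 = 10: 806/43  (≤ bound)
a_5 = 3: 2493/133  (≤ bound)
a_6 = 1: 3299/176  (≤ bound)
a_7 = 5: 18988/1013  (> 932, stop)

3299/176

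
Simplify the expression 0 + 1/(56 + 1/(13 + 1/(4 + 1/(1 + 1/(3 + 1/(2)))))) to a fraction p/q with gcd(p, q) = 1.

a_0 = 0: 0/1
a_1 = 56: 1/56
a_2 = 13: 13/729
a_3 = 4: 53/2972
a_4 = 1: 66/3701
a_5 = 3: 251/14075
a_6 = 2: 568/31851

568/31851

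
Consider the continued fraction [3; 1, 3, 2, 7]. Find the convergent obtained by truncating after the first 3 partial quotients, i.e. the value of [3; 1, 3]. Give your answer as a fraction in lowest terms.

15/4

Start with 3.
1 + 1/(3/1) = 1 + 1/3 = 4/3
3 + 1/(4/3) = 3 + 3/4 = 15/4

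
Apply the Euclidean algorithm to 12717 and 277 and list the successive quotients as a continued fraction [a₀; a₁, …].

[45; 1, 10, 12, 2]

12717 ÷ 277 → quotient 45, remainder 252
277 ÷ 252 → quotient 1, remainder 25
252 ÷ 25 → quotient 10, remainder 2
25 ÷ 2 → quotient 12, remainder 1
2 ÷ 1 → quotient 2, remainder 0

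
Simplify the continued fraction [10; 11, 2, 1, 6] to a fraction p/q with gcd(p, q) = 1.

a_0 = 10: 10/1
a_1 = 11: 111/11
a_2 = 2: 232/23
a_3 = 1: 343/34
a_4 = 6: 2290/227

2290/227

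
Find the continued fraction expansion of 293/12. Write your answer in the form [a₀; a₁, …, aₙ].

[24; 2, 2, 2]

Run the Euclidean algorithm, recording each quotient:
⌊293/12⌋ = 24, remainder 5
⌊12/5⌋ = 2, remainder 2
⌊5/2⌋ = 2, remainder 1
⌊2/1⌋ = 2, remainder 0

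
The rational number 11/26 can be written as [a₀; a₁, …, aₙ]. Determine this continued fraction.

11 = 0·26 + 11, so a_0 = 0
26 = 2·11 + 4, so a_1 = 2
11 = 2·4 + 3, so a_2 = 2
4 = 1·3 + 1, so a_3 = 1
3 = 3·1 + 0, so a_4 = 3

[0; 2, 2, 1, 3]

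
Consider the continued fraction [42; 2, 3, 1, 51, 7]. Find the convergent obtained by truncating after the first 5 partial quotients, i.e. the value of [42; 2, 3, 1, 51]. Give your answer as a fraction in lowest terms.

Start with 51.
1 + 1/(51/1) = 1 + 1/51 = 52/51
3 + 1/(52/51) = 3 + 51/52 = 207/52
2 + 1/(207/52) = 2 + 52/207 = 466/207
42 + 1/(466/207) = 42 + 207/466 = 19779/466

19779/466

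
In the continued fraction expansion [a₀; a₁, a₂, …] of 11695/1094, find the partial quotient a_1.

1

⌊11695/1094⌋ = 10, remainder 755
⌊1094/755⌋ = 1, remainder 339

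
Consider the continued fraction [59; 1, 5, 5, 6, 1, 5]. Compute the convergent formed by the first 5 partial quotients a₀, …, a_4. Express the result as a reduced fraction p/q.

11489/192

Starting at the tail and folding back:
Start with 6.
5 + 1/(6/1) = 5 + 1/6 = 31/6
5 + 1/(31/6) = 5 + 6/31 = 161/31
1 + 1/(161/31) = 1 + 31/161 = 192/161
59 + 1/(192/161) = 59 + 161/192 = 11489/192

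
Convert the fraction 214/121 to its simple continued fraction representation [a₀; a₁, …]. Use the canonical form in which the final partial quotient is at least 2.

[1; 1, 3, 3, 9]

⌊214/121⌋ = 1, remainder 93
⌊121/93⌋ = 1, remainder 28
⌊93/28⌋ = 3, remainder 9
⌊28/9⌋ = 3, remainder 1
⌊9/1⌋ = 9, remainder 0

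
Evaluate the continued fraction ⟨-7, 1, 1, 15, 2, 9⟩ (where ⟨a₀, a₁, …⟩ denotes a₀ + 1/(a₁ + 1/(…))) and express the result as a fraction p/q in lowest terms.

-3936/607

Starting at the tail and folding back:
Start with 9.
2 + 1/(9/1) = 2 + 1/9 = 19/9
15 + 1/(19/9) = 15 + 9/19 = 294/19
1 + 1/(294/19) = 1 + 19/294 = 313/294
1 + 1/(313/294) = 1 + 294/313 = 607/313
-7 + 1/(607/313) = -7 + 313/607 = -3936/607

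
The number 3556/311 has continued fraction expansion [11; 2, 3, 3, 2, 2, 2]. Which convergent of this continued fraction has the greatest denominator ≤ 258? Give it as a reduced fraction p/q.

a_0 = 11: 11/1  (≤ bound)
a_1 = 2: 23/2  (≤ bound)
a_2 = 3: 80/7  (≤ bound)
a_3 = 3: 263/23  (≤ bound)
a_4 = 2: 606/53  (≤ bound)
a_5 = 2: 1475/129  (≤ bound)
a_6 = 2: 3556/311  (> 258, stop)

1475/129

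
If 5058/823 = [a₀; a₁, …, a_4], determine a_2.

1

5058 ÷ 823 → quotient 6, remainder 120
823 ÷ 120 → quotient 6, remainder 103
120 ÷ 103 → quotient 1, remainder 17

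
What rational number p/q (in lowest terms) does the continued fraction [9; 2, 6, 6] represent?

757/80

a_0 = 9: 9/1
a_1 = 2: 19/2
a_2 = 6: 123/13
a_3 = 6: 757/80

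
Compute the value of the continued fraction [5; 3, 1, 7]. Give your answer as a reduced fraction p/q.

163/31

Use the convergent recurrence hₖ = aₖ·hₖ₋₁ + hₖ₋₂ (and likewise for the denominators kₖ):
a_0 = 5: 5/1
a_1 = 3: 16/3
a_2 = 1: 21/4
a_3 = 7: 163/31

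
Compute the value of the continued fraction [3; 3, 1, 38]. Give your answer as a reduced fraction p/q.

504/155

Compute successive convergents:
a_0 = 3: 3/1
a_1 = 3: 10/3
a_2 = 1: 13/4
a_3 = 38: 504/155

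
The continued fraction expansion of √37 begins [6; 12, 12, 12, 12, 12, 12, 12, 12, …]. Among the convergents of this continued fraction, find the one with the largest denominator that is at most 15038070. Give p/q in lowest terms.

a_0 = 6: 6/1  (≤ bound)
a_1 = 12: 73/12  (≤ bound)
a_2 = 12: 882/145  (≤ bound)
a_3 = 12: 10657/1752  (≤ bound)
a_4 = 12: 128766/21169  (≤ bound)
a_5 = 12: 1555849/255780  (≤ bound)
a_6 = 12: 18798954/3090529  (≤ bound)
a_7 = 12: 227143297/37342128  (> 15038070, stop)

18798954/3090529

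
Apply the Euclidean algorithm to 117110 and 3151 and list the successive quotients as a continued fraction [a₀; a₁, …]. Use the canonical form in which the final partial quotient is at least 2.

[37; 6, 40, 4, 3]

⌊117110/3151⌋ = 37, remainder 523
⌊3151/523⌋ = 6, remainder 13
⌊523/13⌋ = 40, remainder 3
⌊13/3⌋ = 4, remainder 1
⌊3/1⌋ = 3, remainder 0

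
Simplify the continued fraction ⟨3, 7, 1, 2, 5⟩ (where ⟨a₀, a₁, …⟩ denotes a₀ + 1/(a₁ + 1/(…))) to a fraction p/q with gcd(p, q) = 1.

385/123

Start with 5.
2 + 1/(5/1) = 2 + 1/5 = 11/5
1 + 1/(11/5) = 1 + 5/11 = 16/11
7 + 1/(16/11) = 7 + 11/16 = 123/16
3 + 1/(123/16) = 3 + 16/123 = 385/123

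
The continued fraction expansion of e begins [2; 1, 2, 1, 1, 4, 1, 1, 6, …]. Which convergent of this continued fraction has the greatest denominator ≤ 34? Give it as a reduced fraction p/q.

List convergents until the denominator exceeds the bound:
a_0 = 2: 2/1  (≤ bound)
a_1 = 1: 3/1  (≤ bound)
a_2 = 2: 8/3  (≤ bound)
a_3 = 1: 11/4  (≤ bound)
a_4 = 1: 19/7  (≤ bound)
a_5 = 4: 87/32  (≤ bound)
a_6 = 1: 106/39  (> 34, stop)

87/32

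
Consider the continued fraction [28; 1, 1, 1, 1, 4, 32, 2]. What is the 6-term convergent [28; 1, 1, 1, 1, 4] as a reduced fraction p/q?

Start with 4.
1 + 1/(4/1) = 1 + 1/4 = 5/4
1 + 1/(5/4) = 1 + 4/5 = 9/5
1 + 1/(9/5) = 1 + 5/9 = 14/9
1 + 1/(14/9) = 1 + 9/14 = 23/14
28 + 1/(23/14) = 28 + 14/23 = 658/23

658/23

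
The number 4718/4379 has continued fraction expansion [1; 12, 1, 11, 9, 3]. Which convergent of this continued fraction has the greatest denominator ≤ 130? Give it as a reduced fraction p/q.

14/13

a_0 = 1: 1/1  (≤ bound)
a_1 = 12: 13/12  (≤ bound)
a_2 = 1: 14/13  (≤ bound)
a_3 = 11: 167/155  (> 130, stop)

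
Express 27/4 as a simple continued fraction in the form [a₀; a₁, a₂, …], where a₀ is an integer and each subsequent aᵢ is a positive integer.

[6; 1, 3]

Repeatedly divide and take the remainder:
27 = 6·4 + 3, so a_0 = 6
4 = 1·3 + 1, so a_1 = 1
3 = 3·1 + 0, so a_2 = 3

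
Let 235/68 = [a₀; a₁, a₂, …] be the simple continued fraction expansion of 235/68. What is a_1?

Run the Euclidean algorithm, recording each quotient:
235 = 3·68 + 31, so a_0 = 3
68 = 2·31 + 6, so a_1 = 2

2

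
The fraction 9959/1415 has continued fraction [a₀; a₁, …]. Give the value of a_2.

9959 = 7·1415 + 54, so a_0 = 7
1415 = 26·54 + 11, so a_1 = 26
54 = 4·11 + 10, so a_2 = 4

4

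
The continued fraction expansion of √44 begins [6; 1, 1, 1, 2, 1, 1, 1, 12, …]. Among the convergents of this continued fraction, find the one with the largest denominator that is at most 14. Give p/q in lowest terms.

List convergents until the denominator exceeds the bound:
a_0 = 6: 6/1  (≤ bound)
a_1 = 1: 7/1  (≤ bound)
a_2 = 1: 13/2  (≤ bound)
a_3 = 1: 20/3  (≤ bound)
a_4 = 2: 53/8  (≤ bound)
a_5 = 1: 73/11  (≤ bound)
a_6 = 1: 126/19  (> 14, stop)

73/11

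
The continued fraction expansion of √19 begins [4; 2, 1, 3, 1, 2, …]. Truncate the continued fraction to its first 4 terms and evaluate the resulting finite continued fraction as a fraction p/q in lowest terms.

48/11

a_0 = 4: 4/1
a_1 = 2: 9/2
a_2 = 1: 13/3
a_3 = 3: 48/11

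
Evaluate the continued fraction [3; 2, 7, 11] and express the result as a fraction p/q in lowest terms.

579/167

Collapse the nested fraction from the inside out:
Start with 11.
7 + 1/(11/1) = 7 + 1/11 = 78/11
2 + 1/(78/11) = 2 + 11/78 = 167/78
3 + 1/(167/78) = 3 + 78/167 = 579/167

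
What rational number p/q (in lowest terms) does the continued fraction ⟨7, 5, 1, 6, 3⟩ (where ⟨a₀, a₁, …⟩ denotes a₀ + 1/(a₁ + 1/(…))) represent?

Start with 3.
6 + 1/(3/1) = 6 + 1/3 = 19/3
1 + 1/(19/3) = 1 + 3/19 = 22/19
5 + 1/(22/19) = 5 + 19/22 = 129/22
7 + 1/(129/22) = 7 + 22/129 = 925/129

925/129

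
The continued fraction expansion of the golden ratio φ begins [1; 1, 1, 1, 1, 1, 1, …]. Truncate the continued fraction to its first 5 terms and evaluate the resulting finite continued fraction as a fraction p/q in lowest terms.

8/5

Compute successive convergents:
a_0 = 1: 1/1
a_1 = 1: 2/1
a_2 = 1: 3/2
a_3 = 1: 5/3
a_4 = 1: 8/5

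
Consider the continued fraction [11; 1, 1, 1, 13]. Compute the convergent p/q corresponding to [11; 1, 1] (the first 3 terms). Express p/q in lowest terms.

23/2

a_0 = 11: 11/1
a_1 = 1: 12/1
a_2 = 1: 23/2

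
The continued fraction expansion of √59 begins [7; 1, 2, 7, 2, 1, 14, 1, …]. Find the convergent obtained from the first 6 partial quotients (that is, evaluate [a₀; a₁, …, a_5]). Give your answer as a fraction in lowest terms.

530/69

a_0 = 7: 7/1
a_1 = 1: 8/1
a_2 = 2: 23/3
a_3 = 7: 169/22
a_4 = 2: 361/47
a_5 = 1: 530/69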